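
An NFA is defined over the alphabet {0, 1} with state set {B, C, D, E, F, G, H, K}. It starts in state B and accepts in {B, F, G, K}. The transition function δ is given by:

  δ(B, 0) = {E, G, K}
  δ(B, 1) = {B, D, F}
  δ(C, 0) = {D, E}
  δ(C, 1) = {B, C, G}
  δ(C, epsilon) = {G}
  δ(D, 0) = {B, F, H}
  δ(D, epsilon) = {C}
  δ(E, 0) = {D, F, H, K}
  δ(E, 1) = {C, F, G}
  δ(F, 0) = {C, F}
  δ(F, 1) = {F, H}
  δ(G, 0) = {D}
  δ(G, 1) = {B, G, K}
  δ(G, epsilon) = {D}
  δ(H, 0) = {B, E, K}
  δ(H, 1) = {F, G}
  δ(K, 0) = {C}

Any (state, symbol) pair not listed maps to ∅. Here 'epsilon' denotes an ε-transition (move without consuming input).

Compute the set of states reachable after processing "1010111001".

{B, C, D, F, G, H, K}

Start in {B}.
Read '1': {B} → {B, C, D, F, G}.
Read '0': {B, C, D, F, G} → {B, C, D, E, F, G, H, K}.
Read '1': {B, C, D, E, F, G, H, K} → {B, C, D, F, G, H, K}.
Read '0': {B, C, D, F, G, H, K} → {B, C, D, E, F, G, H, K}.
Read '1': {B, C, D, E, F, G, H, K} → {B, C, D, F, G, H, K}.
Read '1': {B, C, D, F, G, H, K} → {B, C, D, F, G, H, K}.
Read '1': {B, C, D, F, G, H, K} → {B, C, D, F, G, H, K}.
Read '0': {B, C, D, F, G, H, K} → {B, C, D, E, F, G, H, K}.
Read '0': {B, C, D, E, F, G, H, K} → {B, C, D, E, F, G, H, K}.
Read '1': {B, C, D, E, F, G, H, K} → {B, C, D, F, G, H, K}.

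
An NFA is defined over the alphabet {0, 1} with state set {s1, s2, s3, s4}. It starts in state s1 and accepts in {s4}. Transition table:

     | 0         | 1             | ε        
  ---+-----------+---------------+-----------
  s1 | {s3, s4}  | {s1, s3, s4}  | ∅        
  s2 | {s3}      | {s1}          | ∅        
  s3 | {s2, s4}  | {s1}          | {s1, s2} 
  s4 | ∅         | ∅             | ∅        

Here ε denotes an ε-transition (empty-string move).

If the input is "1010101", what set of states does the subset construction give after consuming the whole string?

Start in {s1}.
Read '1': s1→{s1, s3, s4}; union {s1, s3, s4}; ε-closure = {s1, s2, s3, s4}.
Read '0': s1→{s3, s4}, s2→{s3}, s3→{s2, s4}, s4→∅; union {s2, s3, s4}; ε-closure = {s1, s2, s3, s4}.
Read '1': s1→{s1, s3, s4}, s2→{s1}, s3→{s1}, s4→∅; union {s1, s3, s4}; ε-closure = {s1, s2, s3, s4}.
Read '0': s1→{s3, s4}, s2→{s3}, s3→{s2, s4}, s4→∅; union {s2, s3, s4}; ε-closure = {s1, s2, s3, s4}.
Read '1': s1→{s1, s3, s4}, s2→{s1}, s3→{s1}, s4→∅; union {s1, s3, s4}; ε-closure = {s1, s2, s3, s4}.
Read '0': s1→{s3, s4}, s2→{s3}, s3→{s2, s4}, s4→∅; union {s2, s3, s4}; ε-closure = {s1, s2, s3, s4}.
Read '1': s1→{s1, s3, s4}, s2→{s1}, s3→{s1}, s4→∅; union {s1, s3, s4}; ε-closure = {s1, s2, s3, s4}.

{s1, s2, s3, s4}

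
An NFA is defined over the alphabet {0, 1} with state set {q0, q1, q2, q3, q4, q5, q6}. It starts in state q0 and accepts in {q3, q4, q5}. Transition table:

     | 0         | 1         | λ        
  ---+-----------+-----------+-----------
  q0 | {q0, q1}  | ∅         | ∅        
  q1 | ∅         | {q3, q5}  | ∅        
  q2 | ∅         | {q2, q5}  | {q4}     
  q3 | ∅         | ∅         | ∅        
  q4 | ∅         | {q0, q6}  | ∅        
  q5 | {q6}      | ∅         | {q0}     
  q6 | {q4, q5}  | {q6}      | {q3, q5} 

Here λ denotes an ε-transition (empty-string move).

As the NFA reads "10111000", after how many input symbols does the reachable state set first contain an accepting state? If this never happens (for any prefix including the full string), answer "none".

Start in {q0}.
Read '1': q0→∅; now ∅.
The set is empty and remains empty for the remaining 7 symbols.
No reachable set along the way intersects F.

none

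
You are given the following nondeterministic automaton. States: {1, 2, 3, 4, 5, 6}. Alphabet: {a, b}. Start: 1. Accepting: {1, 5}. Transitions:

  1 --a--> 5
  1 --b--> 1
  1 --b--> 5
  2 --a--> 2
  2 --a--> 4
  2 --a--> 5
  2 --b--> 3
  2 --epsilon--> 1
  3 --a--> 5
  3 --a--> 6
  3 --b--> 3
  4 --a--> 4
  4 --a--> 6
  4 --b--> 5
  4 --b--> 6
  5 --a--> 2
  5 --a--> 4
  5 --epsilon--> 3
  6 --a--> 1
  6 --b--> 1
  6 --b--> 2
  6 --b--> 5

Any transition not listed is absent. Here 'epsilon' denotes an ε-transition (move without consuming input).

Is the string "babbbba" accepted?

Yes

Start in {1}.
Read 'b': {1} → {1, 3, 5}.
Read 'a': {1, 3, 5} → {1, 2, 3, 4, 5, 6}.
Read 'b': {1, 2, 3, 4, 5, 6} → {1, 2, 3, 5, 6}.
Read 'b': {1, 2, 3, 5, 6} → {1, 2, 3, 5}.
Read 'b': {1, 2, 3, 5} → {1, 3, 5}.
Read 'b': {1, 3, 5} → {1, 3, 5}.
Read 'a': {1, 3, 5} → {1, 2, 3, 4, 5, 6}.
The final set {1, 2, 3, 4, 5, 6} contains the accepting states 1, 5.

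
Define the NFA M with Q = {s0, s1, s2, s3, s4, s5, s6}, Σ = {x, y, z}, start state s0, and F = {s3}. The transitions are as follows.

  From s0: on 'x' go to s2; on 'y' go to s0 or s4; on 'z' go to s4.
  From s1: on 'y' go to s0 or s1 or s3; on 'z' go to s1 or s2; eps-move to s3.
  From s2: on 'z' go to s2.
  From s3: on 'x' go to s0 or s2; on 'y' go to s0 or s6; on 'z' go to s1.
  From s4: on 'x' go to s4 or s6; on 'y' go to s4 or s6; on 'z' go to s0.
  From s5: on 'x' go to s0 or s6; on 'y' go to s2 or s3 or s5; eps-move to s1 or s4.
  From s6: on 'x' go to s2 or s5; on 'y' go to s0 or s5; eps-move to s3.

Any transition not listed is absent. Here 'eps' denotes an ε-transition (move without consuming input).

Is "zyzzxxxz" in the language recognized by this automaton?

Yes

Start in {s0}.
Read 'z': s0→{s4}; now {s4}.
Read 'y': s4→{s4, s6}; union {s4, s6}; ε-closure = {s3, s4, s6}.
Read 'z': s3→{s1}, s4→{s0}, s6→∅; union {s0, s1}; ε-closure = {s0, s1, s3}.
Read 'z': s0→{s4}, s1→{s1, s2}, s3→{s1}; union {s1, s2, s4}; ε-closure = {s1, s2, s3, s4}.
Read 'x': s1→∅, s2→∅, s3→{s0, s2}, s4→{s4, s6}; union {s0, s2, s4, s6}; ε-closure = {s0, s2, s3, s4, s6}.
Read 'x': s0→{s2}, s2→∅, s3→{s0, s2}, s4→{s4, s6}, s6→{s2, s5}; union {s0, s2, s4, s5, s6}; ε-closure = {s0, s1, s2, s3, s4, s5, s6}.
Read 'x': s0→{s2}, s1→∅, s2→∅, s3→{s0, s2}, s4→{s4, s6}, s5→{s0, s6}, s6→{s2, s5}; union {s0, s2, s4, s5, s6}; ε-closure = {s0, s1, s2, s3, s4, s5, s6}.
Read 'z': s0→{s4}, s1→{s1, s2}, s2→{s2}, s3→{s1}, s4→{s0}, s5→∅, s6→∅; union {s0, s1, s2, s4}; ε-closure = {s0, s1, s2, s3, s4}.
The final set {s0, s1, s2, s3, s4} contains the accepting state s3.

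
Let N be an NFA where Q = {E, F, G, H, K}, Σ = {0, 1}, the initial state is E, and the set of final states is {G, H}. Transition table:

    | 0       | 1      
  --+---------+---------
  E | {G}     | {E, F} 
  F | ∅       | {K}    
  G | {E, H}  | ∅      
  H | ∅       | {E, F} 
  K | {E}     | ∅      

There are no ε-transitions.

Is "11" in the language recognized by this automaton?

No

Start in {E}.
Read '1': E→{E, F}; now {E, F}.
Read '1': E→{E, F}, F→{K}; now {E, F, K}.
The final set {E, F, K} contains no accepting state.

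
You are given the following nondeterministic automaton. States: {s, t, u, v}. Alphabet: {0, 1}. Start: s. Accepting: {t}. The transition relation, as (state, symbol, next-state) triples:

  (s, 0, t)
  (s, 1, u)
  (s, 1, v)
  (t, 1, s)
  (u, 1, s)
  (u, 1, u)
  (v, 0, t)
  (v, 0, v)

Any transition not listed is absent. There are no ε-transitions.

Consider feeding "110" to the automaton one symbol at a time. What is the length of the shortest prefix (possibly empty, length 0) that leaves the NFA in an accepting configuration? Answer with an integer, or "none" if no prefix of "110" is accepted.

Start in {s}.
Read '1': s→{u, v}; now {u, v}.
Read '1': u→{s, u}, v→∅; now {s, u}.
Read '0': s→{t}, u→∅; now {t}.
None of the earlier sets intersect F, but {t} does.

3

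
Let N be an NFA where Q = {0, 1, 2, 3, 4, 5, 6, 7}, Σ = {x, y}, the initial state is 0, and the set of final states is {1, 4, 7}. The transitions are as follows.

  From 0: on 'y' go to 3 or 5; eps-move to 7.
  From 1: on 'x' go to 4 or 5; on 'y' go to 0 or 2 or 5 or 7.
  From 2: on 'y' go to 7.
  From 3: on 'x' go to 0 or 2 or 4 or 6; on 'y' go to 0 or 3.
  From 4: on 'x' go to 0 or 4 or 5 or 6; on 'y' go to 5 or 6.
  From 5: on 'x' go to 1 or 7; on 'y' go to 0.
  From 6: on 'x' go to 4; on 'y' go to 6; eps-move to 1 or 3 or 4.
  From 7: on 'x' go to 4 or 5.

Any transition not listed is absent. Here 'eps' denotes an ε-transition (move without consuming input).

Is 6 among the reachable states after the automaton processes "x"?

No

Start: ε-closure({0}) = {0, 7}.
Read 'x': {0, 7} → {4, 5}.
State 6 is not in {4, 5}.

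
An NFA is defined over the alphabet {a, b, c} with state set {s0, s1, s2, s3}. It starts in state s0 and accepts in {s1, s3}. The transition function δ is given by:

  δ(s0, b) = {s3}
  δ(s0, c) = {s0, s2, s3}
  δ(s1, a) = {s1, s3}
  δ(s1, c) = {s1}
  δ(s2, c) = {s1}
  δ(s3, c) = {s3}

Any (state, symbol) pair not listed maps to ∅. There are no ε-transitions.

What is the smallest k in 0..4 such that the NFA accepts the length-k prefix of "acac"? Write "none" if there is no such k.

none

Start in {s0}.
Read 'a': s0→∅; now ∅.
The set is empty and remains empty for the remaining 3 symbols.
No reachable set along the way intersects F.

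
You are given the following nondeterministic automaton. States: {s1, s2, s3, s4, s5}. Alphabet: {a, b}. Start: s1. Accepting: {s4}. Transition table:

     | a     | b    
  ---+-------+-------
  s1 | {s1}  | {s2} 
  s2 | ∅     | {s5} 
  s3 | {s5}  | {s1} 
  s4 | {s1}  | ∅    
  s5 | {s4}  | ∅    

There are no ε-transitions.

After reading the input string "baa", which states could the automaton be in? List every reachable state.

Start in {s1}.
Read 'b': {s1} → {s2}.
Read 'a': {s2} → ∅.
The set is empty and remains empty for the remaining 1 symbol.

∅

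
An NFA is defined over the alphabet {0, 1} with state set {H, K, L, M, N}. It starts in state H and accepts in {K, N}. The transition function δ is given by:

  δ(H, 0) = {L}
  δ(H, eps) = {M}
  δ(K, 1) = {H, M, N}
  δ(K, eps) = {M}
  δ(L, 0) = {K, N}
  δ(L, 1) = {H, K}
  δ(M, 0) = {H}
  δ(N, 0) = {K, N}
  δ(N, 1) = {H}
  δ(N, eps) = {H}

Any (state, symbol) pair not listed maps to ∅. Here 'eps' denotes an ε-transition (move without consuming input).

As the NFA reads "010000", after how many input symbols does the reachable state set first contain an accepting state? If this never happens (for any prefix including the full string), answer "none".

Start: ε-closure({H}) = {H, M}.
Read '0': H→{L}, M→{H}; union {H, L}; ε-closure = {H, L, M}.
Read '1': H→∅, L→{H, K}, M→∅; union {H, K}; ε-closure = {H, K, M}.
None of the earlier sets intersect F, but {H, K, M} does.

2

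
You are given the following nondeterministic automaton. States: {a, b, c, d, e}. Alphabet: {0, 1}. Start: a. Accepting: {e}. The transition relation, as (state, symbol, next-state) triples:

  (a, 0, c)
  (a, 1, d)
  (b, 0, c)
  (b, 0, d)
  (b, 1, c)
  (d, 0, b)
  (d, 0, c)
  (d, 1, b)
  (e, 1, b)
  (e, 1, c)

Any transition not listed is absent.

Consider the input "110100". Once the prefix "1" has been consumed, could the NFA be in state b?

Start in {a}.
Read '1': a→{d}; now {d}.
State b is not in {d}.

No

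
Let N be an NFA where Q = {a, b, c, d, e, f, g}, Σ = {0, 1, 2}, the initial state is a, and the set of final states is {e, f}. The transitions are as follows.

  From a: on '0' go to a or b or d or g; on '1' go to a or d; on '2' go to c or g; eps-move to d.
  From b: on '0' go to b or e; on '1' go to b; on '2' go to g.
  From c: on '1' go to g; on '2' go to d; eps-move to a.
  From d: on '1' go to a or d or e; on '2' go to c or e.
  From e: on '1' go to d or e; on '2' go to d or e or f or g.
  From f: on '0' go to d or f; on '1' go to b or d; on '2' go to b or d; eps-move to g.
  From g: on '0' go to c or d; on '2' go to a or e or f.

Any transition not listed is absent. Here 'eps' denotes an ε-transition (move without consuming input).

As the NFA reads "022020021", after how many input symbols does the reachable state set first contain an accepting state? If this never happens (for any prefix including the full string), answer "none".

Start: ε-closure({a}) = {a, d}.
Read '0': {a, d} → {a, b, d, g}.
Read '2': {a, b, d, g} → {a, c, d, e, f, g}.
None of the earlier sets intersect F, but {a, c, d, e, f, g} does.

2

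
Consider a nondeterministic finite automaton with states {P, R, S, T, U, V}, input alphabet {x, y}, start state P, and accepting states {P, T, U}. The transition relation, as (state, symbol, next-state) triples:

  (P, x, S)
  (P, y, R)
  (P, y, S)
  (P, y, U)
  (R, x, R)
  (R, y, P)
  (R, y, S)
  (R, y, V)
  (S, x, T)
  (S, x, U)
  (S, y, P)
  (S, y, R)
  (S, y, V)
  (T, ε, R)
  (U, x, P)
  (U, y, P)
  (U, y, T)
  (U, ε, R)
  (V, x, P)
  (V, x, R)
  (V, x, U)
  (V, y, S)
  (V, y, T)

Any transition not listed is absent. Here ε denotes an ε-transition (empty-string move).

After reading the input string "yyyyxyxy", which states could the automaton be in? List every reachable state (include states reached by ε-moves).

{P, R, S, T, U, V}

Start in {P}.
Read 'y': {P} → {R, S, U}.
Read 'y': {R, S, U} → {P, R, S, T, V}.
Read 'y': {P, R, S, T, V} → {P, R, S, T, U, V}.
Read 'y': {P, R, S, T, U, V} → {P, R, S, T, U, V}.
Read 'x': {P, R, S, T, U, V} → {P, R, S, T, U}.
Read 'y': {P, R, S, T, U} → {P, R, S, T, U, V}.
Read 'x': {P, R, S, T, U, V} → {P, R, S, T, U}.
Read 'y': {P, R, S, T, U} → {P, R, S, T, U, V}.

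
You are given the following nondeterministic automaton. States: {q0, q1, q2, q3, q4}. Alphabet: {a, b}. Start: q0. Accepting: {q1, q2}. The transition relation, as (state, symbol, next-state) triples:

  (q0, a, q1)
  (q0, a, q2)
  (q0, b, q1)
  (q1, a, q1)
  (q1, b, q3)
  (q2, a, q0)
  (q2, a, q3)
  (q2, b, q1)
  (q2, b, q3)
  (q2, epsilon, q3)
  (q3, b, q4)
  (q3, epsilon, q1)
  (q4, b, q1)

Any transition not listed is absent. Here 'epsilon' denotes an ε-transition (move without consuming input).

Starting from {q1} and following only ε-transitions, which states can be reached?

{q1}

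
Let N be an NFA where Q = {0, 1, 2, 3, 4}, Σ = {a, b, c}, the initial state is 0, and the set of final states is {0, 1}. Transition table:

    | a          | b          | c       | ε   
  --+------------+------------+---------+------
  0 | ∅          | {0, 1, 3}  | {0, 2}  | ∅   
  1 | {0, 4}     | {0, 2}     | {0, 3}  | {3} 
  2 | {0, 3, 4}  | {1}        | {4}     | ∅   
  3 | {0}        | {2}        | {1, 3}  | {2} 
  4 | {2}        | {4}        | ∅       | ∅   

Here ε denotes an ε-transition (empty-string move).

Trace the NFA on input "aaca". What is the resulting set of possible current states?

∅

Start in {0}.
Read 'a': 0→∅; now ∅.
The set is empty and remains empty for the remaining 3 symbols.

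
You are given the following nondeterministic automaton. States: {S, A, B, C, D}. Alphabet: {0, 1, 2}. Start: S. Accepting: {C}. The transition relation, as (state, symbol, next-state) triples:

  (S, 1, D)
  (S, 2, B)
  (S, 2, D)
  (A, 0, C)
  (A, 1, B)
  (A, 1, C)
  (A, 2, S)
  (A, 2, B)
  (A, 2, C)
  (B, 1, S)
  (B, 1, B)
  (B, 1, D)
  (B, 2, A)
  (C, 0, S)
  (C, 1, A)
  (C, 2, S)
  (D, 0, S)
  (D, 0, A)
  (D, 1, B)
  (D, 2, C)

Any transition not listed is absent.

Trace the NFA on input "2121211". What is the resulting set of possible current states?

{S, A, B, C, D}

Start in {S}.
Read '2': S→{B, D}; now {B, D}.
Read '1': B→{S, B, D}, D→{B}; now {S, B, D}.
Read '2': S→{B, D}, B→{A}, D→{C}; now {A, B, C, D}.
Read '1': A→{B, C}, B→{S, B, D}, C→{A}, D→{B}; now {S, A, B, C, D}.
Read '2': S→{B, D}, A→{S, B, C}, B→{A}, C→{S}, D→{C}; now {S, A, B, C, D}.
Read '1': S→{D}, A→{B, C}, B→{S, B, D}, C→{A}, D→{B}; now {S, A, B, C, D}.
Read '1': S→{D}, A→{B, C}, B→{S, B, D}, C→{A}, D→{B}; now {S, A, B, C, D}.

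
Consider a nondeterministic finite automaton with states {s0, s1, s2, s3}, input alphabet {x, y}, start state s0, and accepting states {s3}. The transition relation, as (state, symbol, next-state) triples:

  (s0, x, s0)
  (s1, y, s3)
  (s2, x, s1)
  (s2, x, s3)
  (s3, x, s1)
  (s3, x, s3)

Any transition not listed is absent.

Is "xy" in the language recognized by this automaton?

Start in {s0}.
Read 'x': s0→{s0}; now {s0}.
Read 'y': s0→∅; now ∅.
The final set ∅ contains no accepting state.

No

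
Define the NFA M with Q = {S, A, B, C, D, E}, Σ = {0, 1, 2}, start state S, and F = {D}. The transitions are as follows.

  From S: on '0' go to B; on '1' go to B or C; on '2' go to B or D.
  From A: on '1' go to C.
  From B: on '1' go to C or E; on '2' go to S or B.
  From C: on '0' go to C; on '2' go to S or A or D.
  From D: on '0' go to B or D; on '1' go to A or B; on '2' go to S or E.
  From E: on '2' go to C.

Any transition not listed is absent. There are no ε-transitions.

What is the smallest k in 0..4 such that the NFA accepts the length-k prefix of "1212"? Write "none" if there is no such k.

Start in {S}.
Read '1': {S} → {B, C}.
Read '2': {B, C} → {S, A, B, D}.
None of the earlier sets intersect F, but {S, A, B, D} does.

2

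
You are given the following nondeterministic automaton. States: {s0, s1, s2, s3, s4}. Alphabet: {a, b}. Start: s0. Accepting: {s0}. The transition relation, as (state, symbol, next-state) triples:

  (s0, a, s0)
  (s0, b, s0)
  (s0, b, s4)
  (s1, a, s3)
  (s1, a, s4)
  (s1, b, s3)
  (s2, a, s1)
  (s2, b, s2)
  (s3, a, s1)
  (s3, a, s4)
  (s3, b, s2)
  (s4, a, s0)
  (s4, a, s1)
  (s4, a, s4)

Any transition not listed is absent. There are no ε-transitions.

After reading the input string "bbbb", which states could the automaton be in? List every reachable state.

{s0, s4}

Start in {s0}.
Read 'b': s0→{s0, s4}; now {s0, s4}.
Read 'b': s0→{s0, s4}, s4→∅; now {s0, s4}.
Read 'b': s0→{s0, s4}, s4→∅; now {s0, s4}.
Read 'b': s0→{s0, s4}, s4→∅; now {s0, s4}.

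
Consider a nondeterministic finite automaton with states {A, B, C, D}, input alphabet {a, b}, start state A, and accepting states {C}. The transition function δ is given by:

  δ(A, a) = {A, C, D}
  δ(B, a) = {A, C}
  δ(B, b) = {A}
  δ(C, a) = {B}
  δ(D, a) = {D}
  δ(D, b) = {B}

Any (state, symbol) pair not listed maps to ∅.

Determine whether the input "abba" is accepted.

Yes

Start in {A}.
Read 'a': A→{A, C, D}; now {A, C, D}.
Read 'b': A→∅, C→∅, D→{B}; now {B}.
Read 'b': B→{A}; now {A}.
Read 'a': A→{A, C, D}; now {A, C, D}.
The final set {A, C, D} contains the accepting state C.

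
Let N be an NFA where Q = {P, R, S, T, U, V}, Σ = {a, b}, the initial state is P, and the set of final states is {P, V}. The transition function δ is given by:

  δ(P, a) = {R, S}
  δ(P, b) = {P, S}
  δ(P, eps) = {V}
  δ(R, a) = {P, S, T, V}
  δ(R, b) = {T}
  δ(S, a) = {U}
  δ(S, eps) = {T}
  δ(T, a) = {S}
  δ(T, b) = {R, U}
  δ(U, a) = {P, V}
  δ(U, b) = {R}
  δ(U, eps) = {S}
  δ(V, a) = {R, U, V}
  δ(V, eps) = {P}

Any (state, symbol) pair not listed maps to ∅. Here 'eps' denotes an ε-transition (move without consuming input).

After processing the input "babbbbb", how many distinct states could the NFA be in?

6

Start: ε-closure({P}) = {P, V}.
Read 'b': P→{P, S}, V→∅; union {P, S}; ε-closure = {P, S, T, V}.
Read 'a': P→{R, S}, S→{U}, T→{S}, V→{R, U, V}; union {R, S, U, V}; ε-closure = {P, R, S, T, U, V}.
Read 'b': P→{P, S}, R→{T}, S→∅, T→{R, U}, U→{R}, V→∅; union {P, R, S, T, U}; ε-closure = {P, R, S, T, U, V}.
Read 'b': P→{P, S}, R→{T}, S→∅, T→{R, U}, U→{R}, V→∅; union {P, R, S, T, U}; ε-closure = {P, R, S, T, U, V}.
Read 'b': P→{P, S}, R→{T}, S→∅, T→{R, U}, U→{R}, V→∅; union {P, R, S, T, U}; ε-closure = {P, R, S, T, U, V}.
Read 'b': P→{P, S}, R→{T}, S→∅, T→{R, U}, U→{R}, V→∅; union {P, R, S, T, U}; ε-closure = {P, R, S, T, U, V}.
Read 'b': P→{P, S}, R→{T}, S→∅, T→{R, U}, U→{R}, V→∅; union {P, R, S, T, U}; ε-closure = {P, R, S, T, U, V}.
That set has 6 states.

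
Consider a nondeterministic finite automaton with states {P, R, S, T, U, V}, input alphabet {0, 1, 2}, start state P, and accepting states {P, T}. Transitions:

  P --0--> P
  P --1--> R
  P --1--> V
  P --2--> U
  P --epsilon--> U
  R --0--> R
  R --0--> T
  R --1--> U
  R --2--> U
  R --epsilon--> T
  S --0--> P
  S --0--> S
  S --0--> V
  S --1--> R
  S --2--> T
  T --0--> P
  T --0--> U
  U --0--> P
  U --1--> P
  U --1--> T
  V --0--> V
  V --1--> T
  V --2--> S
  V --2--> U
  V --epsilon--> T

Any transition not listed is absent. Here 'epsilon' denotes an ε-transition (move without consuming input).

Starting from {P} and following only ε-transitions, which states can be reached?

Begin with {P}.
ε-move P → U; add U.

{P, U}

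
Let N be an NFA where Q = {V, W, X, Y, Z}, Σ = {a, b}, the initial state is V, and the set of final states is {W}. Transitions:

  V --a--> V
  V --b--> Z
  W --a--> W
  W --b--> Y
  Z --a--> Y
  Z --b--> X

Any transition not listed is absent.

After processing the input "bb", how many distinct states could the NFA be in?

1

Start in {V}.
Read 'b': V→{Z}; now {Z}.
Read 'b': Z→{X}; now {X}.
That set has 1 state.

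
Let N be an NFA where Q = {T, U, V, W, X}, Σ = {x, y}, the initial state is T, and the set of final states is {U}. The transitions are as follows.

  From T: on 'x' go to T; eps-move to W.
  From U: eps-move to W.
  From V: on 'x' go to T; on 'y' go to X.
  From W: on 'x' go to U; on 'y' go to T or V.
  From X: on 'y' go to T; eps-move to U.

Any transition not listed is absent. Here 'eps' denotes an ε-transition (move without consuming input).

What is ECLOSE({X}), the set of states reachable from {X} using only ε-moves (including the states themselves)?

{U, W, X}

Begin with {X}.
ε-move X → U; add U.
ε-move U → W; add W.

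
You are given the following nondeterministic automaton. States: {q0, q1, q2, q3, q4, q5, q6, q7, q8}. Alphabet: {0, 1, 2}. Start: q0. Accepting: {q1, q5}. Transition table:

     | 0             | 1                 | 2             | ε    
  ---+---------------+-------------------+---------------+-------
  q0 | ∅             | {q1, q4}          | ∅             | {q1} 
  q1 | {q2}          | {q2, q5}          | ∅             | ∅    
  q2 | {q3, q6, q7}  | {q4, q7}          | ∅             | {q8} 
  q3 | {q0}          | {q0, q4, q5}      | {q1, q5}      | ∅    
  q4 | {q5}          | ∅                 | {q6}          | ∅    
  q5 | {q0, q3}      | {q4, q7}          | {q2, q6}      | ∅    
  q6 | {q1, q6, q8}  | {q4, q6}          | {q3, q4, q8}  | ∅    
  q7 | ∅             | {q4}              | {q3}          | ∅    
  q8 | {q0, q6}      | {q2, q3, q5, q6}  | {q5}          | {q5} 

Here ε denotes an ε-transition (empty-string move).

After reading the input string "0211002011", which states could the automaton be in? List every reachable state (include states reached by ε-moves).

{q0, q1, q2, q3, q4, q5, q6, q7, q8}

Start: ε-closure({q0}) = {q0, q1}.
Read '0': q0→∅, q1→{q2}; union {q2}; ε-closure = {q2, q5, q8}.
Read '2': q2→∅, q5→{q2, q6}, q8→{q5}; union {q2, q5, q6}; ε-closure = {q2, q5, q6, q8}.
Read '1': q2→{q4, q7}, q5→{q4, q7}, q6→{q4, q6}, q8→{q2, q3, q5, q6}; union {q2, q3, q4, q5, q6, q7}; ε-closure = {q2, q3, q4, q5, q6, q7, q8}.
Read '1': q2→{q4, q7}, q3→{q0, q4, q5}, q4→∅, q5→{q4, q7}, q6→{q4, q6}, q7→{q4}, q8→{q2, q3, q5, q6}; union {q0, q2, q3, q4, q5, q6, q7}; ε-closure = {q0, q1, q2, q3, q4, q5, q6, q7, q8}.
Read '0': q0→∅, q1→{q2}, q2→{q3, q6, q7}, q3→{q0}, q4→{q5}, q5→{q0, q3}, q6→{q1, q6, q8}, q7→∅, q8→{q0, q6}; now {q0, q1, q2, q3, q5, q6, q7, q8}.
Read '0': q0→∅, q1→{q2}, q2→{q3, q6, q7}, q3→{q0}, q5→{q0, q3}, q6→{q1, q6, q8}, q7→∅, q8→{q0, q6}; union {q0, q1, q2, q3, q6, q7, q8}; ε-closure = {q0, q1, q2, q3, q5, q6, q7, q8}.
Read '2': q0→∅, q1→∅, q2→∅, q3→{q1, q5}, q5→{q2, q6}, q6→{q3, q4, q8}, q7→{q3}, q8→{q5}; now {q1, q2, q3, q4, q5, q6, q8}.
Read '0': q1→{q2}, q2→{q3, q6, q7}, q3→{q0}, q4→{q5}, q5→{q0, q3}, q6→{q1, q6, q8}, q8→{q0, q6}; now {q0, q1, q2, q3, q5, q6, q7, q8}.
Read '1': q0→{q1, q4}, q1→{q2, q5}, q2→{q4, q7}, q3→{q0, q4, q5}, q5→{q4, q7}, q6→{q4, q6}, q7→{q4}, q8→{q2, q3, q5, q6}; union {q0, q1, q2, q3, q4, q5, q6, q7}; ε-closure = {q0, q1, q2, q3, q4, q5, q6, q7, q8}.
Read '1': q0→{q1, q4}, q1→{q2, q5}, q2→{q4, q7}, q3→{q0, q4, q5}, q4→∅, q5→{q4, q7}, q6→{q4, q6}, q7→{q4}, q8→{q2, q3, q5, q6}; union {q0, q1, q2, q3, q4, q5, q6, q7}; ε-closure = {q0, q1, q2, q3, q4, q5, q6, q7, q8}.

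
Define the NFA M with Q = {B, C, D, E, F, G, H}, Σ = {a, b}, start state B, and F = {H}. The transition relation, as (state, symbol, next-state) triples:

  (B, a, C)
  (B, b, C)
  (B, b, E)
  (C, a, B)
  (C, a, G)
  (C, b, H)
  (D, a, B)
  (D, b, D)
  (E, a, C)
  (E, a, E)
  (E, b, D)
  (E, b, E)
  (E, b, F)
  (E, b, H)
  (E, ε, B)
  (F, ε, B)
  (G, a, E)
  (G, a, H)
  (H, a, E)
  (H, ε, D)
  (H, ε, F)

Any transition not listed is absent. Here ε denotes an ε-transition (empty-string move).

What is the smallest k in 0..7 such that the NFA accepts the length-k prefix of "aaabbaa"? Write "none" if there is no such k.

Start in {B}.
Read 'a': B→{C}; now {C}.
Read 'a': C→{B, G}; now {B, G}.
Read 'a': B→{C}, G→{E, H}; union {C, E, H}; ε-closure = {B, C, D, E, F, H}.
None of the earlier sets intersect F, but {B, C, D, E, F, H} does.

3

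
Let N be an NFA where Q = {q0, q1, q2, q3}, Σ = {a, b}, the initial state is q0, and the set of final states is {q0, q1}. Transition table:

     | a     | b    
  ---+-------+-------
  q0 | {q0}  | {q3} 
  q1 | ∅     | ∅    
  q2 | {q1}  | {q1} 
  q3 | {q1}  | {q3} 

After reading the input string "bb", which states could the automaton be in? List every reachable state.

{q3}

Start in {q0}.
Read 'b': q0→{q3}; now {q3}.
Read 'b': q3→{q3}; now {q3}.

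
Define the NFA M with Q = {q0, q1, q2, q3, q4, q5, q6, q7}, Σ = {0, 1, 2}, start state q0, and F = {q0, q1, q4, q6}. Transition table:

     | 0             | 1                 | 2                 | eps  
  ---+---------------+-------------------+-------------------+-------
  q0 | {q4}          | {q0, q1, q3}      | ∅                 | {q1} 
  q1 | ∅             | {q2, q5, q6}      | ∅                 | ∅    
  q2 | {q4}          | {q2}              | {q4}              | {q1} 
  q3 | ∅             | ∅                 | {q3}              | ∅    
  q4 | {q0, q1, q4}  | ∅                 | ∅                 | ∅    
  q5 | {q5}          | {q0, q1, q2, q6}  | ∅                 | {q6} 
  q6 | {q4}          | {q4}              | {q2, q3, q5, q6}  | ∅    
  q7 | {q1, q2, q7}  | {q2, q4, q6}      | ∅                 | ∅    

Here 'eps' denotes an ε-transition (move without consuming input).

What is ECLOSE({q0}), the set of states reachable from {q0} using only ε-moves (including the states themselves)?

Begin with {q0}.
ε-move q0 → q1; add q1.

{q0, q1}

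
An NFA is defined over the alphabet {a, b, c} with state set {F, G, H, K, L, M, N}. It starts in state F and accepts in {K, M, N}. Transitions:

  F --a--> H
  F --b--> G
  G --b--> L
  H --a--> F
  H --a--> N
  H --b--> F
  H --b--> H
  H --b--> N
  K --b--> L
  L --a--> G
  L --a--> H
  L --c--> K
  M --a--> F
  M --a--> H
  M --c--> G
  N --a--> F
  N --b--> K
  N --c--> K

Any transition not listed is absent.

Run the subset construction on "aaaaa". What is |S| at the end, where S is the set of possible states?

3

Start in {F}.
Read 'a': {F} → {H}.
Read 'a': {H} → {F, N}.
Read 'a': {F, N} → {F, H}.
Read 'a': {F, H} → {F, H, N}.
Read 'a': {F, H, N} → {F, H, N}.
That set has 3 states.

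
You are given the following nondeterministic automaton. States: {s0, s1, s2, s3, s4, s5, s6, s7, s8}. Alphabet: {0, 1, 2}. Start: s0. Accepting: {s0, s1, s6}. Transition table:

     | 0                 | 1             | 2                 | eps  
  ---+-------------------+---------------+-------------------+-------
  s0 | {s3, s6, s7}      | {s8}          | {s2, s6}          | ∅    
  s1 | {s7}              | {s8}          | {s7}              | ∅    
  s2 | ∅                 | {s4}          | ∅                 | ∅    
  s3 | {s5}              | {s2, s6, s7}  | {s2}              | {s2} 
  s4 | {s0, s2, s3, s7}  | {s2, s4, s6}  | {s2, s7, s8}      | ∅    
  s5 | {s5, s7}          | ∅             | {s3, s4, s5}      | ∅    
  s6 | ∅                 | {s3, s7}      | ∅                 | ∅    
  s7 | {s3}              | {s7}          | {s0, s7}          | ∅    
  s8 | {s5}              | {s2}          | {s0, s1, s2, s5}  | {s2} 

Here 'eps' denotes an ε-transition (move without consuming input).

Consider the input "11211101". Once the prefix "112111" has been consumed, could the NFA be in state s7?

Yes

Start in {s0}.
Read '1': s0→{s8}; union {s8}; ε-closure = {s2, s8}.
Read '1': s2→{s4}, s8→{s2}; now {s2, s4}.
Read '2': s2→∅, s4→{s2, s7, s8}; now {s2, s7, s8}.
Read '1': s2→{s4}, s7→{s7}, s8→{s2}; now {s2, s4, s7}.
Read '1': s2→{s4}, s4→{s2, s4, s6}, s7→{s7}; now {s2, s4, s6, s7}.
Read '1': s2→{s4}, s4→{s2, s4, s6}, s6→{s3, s7}, s7→{s7}; now {s2, s3, s4, s6, s7}.
State s7 is in {s2, s3, s4, s6, s7}.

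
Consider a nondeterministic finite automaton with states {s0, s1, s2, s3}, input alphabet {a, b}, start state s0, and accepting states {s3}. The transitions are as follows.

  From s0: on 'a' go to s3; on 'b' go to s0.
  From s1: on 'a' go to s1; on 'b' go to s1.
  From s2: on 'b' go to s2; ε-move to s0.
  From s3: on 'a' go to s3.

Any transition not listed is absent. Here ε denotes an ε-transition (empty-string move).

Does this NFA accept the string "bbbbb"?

No

Start in {s0}.
Read 'b': s0→{s0}; now {s0}.
Read 'b': s0→{s0}; now {s0}.
Read 'b': s0→{s0}; now {s0}.
Read 'b': s0→{s0}; now {s0}.
Read 'b': s0→{s0}; now {s0}.
The final set {s0} contains no accepting state.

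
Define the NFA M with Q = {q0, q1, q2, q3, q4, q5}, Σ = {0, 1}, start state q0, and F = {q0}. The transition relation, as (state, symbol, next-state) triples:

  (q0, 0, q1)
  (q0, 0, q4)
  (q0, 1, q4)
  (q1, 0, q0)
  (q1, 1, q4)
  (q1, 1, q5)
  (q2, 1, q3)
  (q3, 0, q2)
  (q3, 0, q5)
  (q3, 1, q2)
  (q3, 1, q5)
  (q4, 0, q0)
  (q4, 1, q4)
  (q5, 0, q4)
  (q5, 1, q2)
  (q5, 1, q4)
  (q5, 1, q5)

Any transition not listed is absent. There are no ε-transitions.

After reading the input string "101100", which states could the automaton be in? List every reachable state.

Start in {q0}.
Read '1': {q0} → {q4}.
Read '0': {q4} → {q0}.
Read '1': {q0} → {q4}.
Read '1': {q4} → {q4}.
Read '0': {q4} → {q0}.
Read '0': {q0} → {q1, q4}.

{q1, q4}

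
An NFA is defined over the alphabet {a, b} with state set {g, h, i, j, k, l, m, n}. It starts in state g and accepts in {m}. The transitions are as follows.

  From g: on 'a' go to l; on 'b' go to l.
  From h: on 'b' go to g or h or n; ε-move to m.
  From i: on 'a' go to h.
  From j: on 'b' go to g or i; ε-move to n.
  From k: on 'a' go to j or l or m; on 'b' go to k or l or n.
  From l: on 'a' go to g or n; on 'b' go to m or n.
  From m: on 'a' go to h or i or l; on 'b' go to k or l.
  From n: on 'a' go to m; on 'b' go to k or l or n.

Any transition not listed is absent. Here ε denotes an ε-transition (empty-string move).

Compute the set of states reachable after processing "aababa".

{g, h, i, j, l, m, n}

Start in {g}.
Read 'a': {g} → {l}.
Read 'a': {l} → {g, n}.
Read 'b': {g, n} → {k, l, n}.
Read 'a': {k, l, n} → {g, j, l, m, n}.
Read 'b': {g, j, l, m, n} → {g, i, k, l, m, n}.
Read 'a': {g, i, k, l, m, n} → {g, h, i, j, l, m, n}.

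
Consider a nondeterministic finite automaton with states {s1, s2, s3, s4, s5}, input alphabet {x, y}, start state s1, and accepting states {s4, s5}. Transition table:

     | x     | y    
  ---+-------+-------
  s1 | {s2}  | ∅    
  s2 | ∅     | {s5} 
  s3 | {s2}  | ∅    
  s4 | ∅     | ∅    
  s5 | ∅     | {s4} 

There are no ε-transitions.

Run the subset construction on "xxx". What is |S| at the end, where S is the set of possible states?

Start in {s1}.
Read 'x': {s1} → {s2}.
Read 'x': {s2} → ∅.
The set is empty and remains empty for the remaining 1 symbol.
That set has 0 states.

0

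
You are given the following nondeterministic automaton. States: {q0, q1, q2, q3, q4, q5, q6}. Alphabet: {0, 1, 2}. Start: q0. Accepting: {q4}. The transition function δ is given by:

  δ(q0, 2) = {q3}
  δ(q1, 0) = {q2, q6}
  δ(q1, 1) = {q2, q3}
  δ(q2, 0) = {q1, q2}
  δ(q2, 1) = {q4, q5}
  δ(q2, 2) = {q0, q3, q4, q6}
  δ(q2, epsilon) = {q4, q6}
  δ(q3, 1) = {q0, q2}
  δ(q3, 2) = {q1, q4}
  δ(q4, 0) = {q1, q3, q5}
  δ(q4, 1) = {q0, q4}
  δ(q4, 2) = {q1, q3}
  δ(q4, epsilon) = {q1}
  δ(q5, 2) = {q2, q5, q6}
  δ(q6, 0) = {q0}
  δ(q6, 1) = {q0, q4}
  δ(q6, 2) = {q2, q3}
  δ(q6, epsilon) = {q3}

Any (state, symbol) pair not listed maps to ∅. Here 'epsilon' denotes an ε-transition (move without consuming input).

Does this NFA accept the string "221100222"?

Start in {q0}.
Read '2': {q0} → {q3}.
Read '2': {q3} → {q1, q4}.
Read '1': {q1, q4} → {q0, q1, q2, q3, q4, q6}.
Read '1': {q0, q1, q2, q3, q4, q6} → {q0, q1, q2, q3, q4, q5, q6}.
Read '0': {q0, q1, q2, q3, q4, q5, q6} → {q0, q1, q2, q3, q4, q5, q6}.
Read '0': {q0, q1, q2, q3, q4, q5, q6} → {q0, q1, q2, q3, q4, q5, q6}.
Read '2': {q0, q1, q2, q3, q4, q5, q6} → {q0, q1, q2, q3, q4, q5, q6}.
Read '2': {q0, q1, q2, q3, q4, q5, q6} → {q0, q1, q2, q3, q4, q5, q6}.
Read '2': {q0, q1, q2, q3, q4, q5, q6} → {q0, q1, q2, q3, q4, q5, q6}.
The final set {q0, q1, q2, q3, q4, q5, q6} contains the accepting state q4.

Yes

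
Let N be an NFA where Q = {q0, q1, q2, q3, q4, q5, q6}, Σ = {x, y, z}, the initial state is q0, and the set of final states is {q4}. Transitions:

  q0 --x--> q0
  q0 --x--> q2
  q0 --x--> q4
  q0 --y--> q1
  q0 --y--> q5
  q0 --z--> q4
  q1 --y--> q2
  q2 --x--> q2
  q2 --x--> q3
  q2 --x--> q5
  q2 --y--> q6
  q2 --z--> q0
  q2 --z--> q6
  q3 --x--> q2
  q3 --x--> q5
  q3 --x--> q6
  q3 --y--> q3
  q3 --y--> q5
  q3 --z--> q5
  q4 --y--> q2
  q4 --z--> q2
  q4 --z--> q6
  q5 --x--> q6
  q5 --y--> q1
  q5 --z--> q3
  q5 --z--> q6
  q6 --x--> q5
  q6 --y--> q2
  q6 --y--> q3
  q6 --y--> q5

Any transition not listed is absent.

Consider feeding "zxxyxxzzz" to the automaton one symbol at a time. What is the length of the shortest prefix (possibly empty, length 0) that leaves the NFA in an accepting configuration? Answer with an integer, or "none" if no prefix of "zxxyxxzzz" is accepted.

Start in {q0}.
Read 'z': q0→{q4}; now {q4}.
None of the earlier sets intersect F, but {q4} does.

1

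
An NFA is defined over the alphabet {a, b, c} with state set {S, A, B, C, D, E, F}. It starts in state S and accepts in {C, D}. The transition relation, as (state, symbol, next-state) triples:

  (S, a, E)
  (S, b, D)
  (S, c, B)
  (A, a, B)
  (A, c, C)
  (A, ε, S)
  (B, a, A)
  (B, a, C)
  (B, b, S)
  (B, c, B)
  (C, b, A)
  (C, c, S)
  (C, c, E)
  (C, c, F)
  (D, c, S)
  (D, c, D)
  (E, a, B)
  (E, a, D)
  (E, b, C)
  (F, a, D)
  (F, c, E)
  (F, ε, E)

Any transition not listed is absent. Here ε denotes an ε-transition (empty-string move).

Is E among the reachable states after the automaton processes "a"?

Yes

Start in {S}.
Read 'a': {S} → {E}.
State E is in {E}.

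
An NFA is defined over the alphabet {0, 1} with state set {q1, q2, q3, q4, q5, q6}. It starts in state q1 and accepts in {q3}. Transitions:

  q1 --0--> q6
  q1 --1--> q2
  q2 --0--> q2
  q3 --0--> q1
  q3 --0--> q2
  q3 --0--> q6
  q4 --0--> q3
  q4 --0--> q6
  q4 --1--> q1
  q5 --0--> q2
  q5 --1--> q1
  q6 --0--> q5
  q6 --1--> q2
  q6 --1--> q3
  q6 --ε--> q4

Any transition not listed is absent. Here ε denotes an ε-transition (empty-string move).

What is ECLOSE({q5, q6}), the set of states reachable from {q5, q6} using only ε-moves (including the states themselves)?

Begin with {q5, q6}.
ε-move q6 → q4; add q4.

{q4, q5, q6}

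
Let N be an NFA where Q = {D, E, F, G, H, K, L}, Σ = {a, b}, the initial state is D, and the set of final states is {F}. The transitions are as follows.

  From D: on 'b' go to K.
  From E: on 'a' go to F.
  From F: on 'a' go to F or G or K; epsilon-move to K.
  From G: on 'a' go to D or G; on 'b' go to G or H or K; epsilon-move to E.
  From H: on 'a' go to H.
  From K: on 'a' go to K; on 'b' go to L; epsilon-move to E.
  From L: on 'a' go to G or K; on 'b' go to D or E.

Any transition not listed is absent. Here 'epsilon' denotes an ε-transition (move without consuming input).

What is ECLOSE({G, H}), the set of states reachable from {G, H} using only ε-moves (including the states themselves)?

{E, G, H}

Begin with {G, H}.
ε-move G → E; add E.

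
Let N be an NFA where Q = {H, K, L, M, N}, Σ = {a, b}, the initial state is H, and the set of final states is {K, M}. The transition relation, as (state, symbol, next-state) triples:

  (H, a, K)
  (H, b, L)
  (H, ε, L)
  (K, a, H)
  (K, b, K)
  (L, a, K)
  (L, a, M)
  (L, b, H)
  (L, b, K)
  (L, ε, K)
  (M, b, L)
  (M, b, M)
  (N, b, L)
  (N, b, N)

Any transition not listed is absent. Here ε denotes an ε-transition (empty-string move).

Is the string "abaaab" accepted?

Start: ε-closure({H}) = {H, K, L}.
Read 'a': {H, K, L} → {H, K, L, M}.
Read 'b': {H, K, L, M} → {H, K, L, M}.
Read 'a': {H, K, L, M} → {H, K, L, M}.
Read 'a': {H, K, L, M} → {H, K, L, M}.
Read 'a': {H, K, L, M} → {H, K, L, M}.
Read 'b': {H, K, L, M} → {H, K, L, M}.
The final set {H, K, L, M} contains the accepting states K, M.

Yes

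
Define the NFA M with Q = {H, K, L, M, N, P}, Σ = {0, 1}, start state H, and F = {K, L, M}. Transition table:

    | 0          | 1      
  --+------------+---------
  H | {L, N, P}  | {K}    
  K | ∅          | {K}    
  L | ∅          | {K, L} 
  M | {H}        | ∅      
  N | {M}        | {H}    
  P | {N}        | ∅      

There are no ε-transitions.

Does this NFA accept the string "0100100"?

Yes

Start in {H}.
Read '0': H→{L, N, P}; now {L, N, P}.
Read '1': L→{K, L}, N→{H}, P→∅; now {H, K, L}.
Read '0': H→{L, N, P}, K→∅, L→∅; now {L, N, P}.
Read '0': L→∅, N→{M}, P→{N}; now {M, N}.
Read '1': M→∅, N→{H}; now {H}.
Read '0': H→{L, N, P}; now {L, N, P}.
Read '0': L→∅, N→{M}, P→{N}; now {M, N}.
The final set {M, N} contains the accepting state M.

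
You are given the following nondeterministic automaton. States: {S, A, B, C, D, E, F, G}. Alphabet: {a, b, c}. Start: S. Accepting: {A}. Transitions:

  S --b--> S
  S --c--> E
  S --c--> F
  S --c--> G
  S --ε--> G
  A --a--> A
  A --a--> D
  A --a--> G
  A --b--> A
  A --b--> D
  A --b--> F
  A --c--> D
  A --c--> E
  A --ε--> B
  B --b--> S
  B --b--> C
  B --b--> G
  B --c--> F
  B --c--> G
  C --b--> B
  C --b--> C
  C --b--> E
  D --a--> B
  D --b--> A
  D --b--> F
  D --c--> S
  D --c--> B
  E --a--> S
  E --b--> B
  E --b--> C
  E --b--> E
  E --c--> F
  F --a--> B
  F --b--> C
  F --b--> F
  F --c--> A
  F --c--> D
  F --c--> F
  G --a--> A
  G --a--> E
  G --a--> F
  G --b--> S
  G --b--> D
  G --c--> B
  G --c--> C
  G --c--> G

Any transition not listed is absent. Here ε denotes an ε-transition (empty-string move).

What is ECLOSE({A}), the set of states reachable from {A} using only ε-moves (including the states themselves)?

{A, B}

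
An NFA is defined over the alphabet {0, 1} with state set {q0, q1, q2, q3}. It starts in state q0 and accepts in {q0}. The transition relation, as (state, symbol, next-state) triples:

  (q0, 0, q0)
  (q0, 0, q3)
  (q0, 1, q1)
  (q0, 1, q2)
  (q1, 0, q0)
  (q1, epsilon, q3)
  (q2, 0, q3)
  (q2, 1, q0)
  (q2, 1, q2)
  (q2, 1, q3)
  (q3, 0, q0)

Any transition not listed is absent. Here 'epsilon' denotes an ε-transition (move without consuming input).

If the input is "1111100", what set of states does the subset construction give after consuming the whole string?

Start in {q0}.
Read '1': {q0} → {q1, q2, q3}.
Read '1': {q1, q2, q3} → {q0, q2, q3}.
Read '1': {q0, q2, q3} → {q0, q1, q2, q3}.
Read '1': {q0, q1, q2, q3} → {q0, q1, q2, q3}.
Read '1': {q0, q1, q2, q3} → {q0, q1, q2, q3}.
Read '0': {q0, q1, q2, q3} → {q0, q3}.
Read '0': {q0, q3} → {q0, q3}.

{q0, q3}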